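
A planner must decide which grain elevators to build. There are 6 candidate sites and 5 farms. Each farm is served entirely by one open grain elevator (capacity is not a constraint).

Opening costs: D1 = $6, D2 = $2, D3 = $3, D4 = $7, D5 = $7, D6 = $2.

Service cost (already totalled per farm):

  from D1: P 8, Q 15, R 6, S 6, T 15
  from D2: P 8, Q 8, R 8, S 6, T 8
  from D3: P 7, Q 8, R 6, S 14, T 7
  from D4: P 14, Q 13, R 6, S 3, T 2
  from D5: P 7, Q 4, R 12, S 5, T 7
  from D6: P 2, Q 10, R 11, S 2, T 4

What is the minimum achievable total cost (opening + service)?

For any fixed open set, each farm goes to its cheapest open site; total = fixed + service.
{D3, D6}: P→D6 2, Q→D3 8, R→D3 6, S→D6 2, T→D6 4. Service 22; fixed 5; total 27.
{D2, D6}: P→D6 2, Q→D2 8, R→D2 8, S→D6 2, T→D6 4. Service 24; fixed 4; total 28.
{D2, D3, D6}: service 22 + fixed 7 = 29
{D1, D2, D3, D4, D5, D6}: P→D6 2, Q→D5 4, R→D1 6, S→D6 2, T→D4 2. Service 16; fixed 27; total 43.
No other subset beats 27.

Minimum total cost: 27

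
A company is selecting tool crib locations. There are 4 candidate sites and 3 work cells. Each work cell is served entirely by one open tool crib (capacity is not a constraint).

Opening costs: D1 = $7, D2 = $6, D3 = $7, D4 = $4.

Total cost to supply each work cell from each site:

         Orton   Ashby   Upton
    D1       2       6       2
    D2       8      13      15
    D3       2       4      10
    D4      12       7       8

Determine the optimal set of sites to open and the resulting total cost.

Open D1 only; minimum total cost 17.

For any fixed open set, each work cell goes to its cheapest open site; total = fixed + service.
{D1}: Orton→D1 2, Ashby→D1 6, Upton→D1 2. Service 10; fixed 7; total 17.
{D1, D4}: service 10 + fixed 11 = 21
{D1, D3}: service 8 + fixed 14 = 22
{D1, D2, D3, D4}: service 8 + fixed 24 = 32
No other subset beats 17.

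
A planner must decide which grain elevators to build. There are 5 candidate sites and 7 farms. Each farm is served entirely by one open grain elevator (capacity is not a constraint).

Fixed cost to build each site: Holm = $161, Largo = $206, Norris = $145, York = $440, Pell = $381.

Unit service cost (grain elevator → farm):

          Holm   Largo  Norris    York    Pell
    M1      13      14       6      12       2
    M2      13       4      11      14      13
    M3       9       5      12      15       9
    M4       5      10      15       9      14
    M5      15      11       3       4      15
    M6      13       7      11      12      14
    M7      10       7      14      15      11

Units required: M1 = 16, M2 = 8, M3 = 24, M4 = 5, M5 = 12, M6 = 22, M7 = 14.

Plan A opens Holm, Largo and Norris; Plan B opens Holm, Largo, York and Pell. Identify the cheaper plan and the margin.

Plan A is cheaper by 624.

Plan A: {Holm, Largo, Norris}: M1→Norris 6·16=96, M2→Largo 4·8=32, M3→Largo 5·24=120, M4→Holm 5·5=25, M5→Norris 3·12=36, M6→Largo 7·22=154, M7→Largo 7·14=98. Service 561; fixed 512; total 1073.
Plan B: {Holm, Largo, York, Pell}: M1→Pell 2·16=32, M2→Largo 4·8=32, M3→Largo 5·24=120, M4→Holm 5·5=25, M5→York 4·12=48, M6→Largo 7·22=154, M7→Largo 7·14=98. Service 509; fixed 1188; total 1697.
Difference: |1073 − 1697| = 624.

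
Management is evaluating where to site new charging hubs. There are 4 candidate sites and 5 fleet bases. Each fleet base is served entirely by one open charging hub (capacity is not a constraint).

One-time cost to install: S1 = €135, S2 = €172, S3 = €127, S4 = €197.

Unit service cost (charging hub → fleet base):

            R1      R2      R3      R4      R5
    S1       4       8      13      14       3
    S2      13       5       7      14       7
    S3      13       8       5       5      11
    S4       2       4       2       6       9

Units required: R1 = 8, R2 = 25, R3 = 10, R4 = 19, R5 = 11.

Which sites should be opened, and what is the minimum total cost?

For any fixed open set, each fleet base goes to its cheapest open site; total = fixed + service.
{S4}: R1→S4 2·8=16, R2→S4 4·25=100, R3→S4 2·10=20, R4→S4 6·19=114, R5→S4 9·11=99. Service 349; fixed 197; total 546.
{S1, S4}: service 283 + fixed 332 = 615
{S3, S4}: R1→S4 2·8=16, R2→S4 4·25=100, R3→S4 2·10=20, R4→S3 5·19=95, R5→S4 9·11=99. Service 330; fixed 324; total 654.
{S1, S2, S3, S4}: service 264 + fixed 631 = 895
No other subset beats 546.

Open S4 only; minimum total cost 546.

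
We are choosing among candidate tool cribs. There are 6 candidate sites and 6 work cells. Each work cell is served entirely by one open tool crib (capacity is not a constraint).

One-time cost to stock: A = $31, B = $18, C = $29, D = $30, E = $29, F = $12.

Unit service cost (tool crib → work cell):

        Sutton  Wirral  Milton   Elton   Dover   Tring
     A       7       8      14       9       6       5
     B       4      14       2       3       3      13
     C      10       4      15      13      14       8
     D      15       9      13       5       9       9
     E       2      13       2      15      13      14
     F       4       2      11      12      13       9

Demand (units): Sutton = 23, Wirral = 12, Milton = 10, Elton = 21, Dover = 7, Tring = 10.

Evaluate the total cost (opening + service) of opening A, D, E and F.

Each work cell is assigned to its cheapest site among the open ones.
{A, D, E, F}: Sutton→E 2·23=46, Wirral→F 2·12=24, Milton→E 2·10=20, Elton→D 5·21=105, Dover→A 6·7=42, Tring→A 5·10=50. Service 287; fixed 102; total 389.

Total cost: 389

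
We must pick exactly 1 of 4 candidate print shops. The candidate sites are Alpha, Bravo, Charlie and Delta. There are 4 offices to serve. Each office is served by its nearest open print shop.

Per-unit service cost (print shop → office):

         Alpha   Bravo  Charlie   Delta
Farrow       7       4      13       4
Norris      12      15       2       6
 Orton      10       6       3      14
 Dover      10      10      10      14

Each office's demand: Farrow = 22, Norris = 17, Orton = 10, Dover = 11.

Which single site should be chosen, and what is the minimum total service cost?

Choose Charlie only; total service cost 460.

With exactly 1 open, each office uses its cheapest among the chosen.
{Charlie}: Farrow→Charlie 13·22=286, Norris→Charlie 2·17=34, Orton→Charlie 3·10=30, Dover→Charlie 10·11=110. Service cost 460.
{Delta}: service cost 484
{Bravo}: service cost 513
Among all 4 size-1 choices, {Charlie} is lowest.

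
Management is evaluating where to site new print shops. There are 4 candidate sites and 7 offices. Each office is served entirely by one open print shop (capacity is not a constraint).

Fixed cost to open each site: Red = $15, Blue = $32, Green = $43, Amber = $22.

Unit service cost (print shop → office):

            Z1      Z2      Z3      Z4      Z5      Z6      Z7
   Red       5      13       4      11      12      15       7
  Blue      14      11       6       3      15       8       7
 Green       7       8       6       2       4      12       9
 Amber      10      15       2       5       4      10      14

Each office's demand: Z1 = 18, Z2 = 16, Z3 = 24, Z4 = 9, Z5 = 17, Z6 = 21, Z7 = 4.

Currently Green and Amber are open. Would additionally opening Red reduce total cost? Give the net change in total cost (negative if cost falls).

Current service cost with {Green, Amber}: 634.
Adding Red: each office re-picks its cheapest; new service cost 590, saving 44.
Extra fixed cost: 15. Net change = 15 − 44 = -29.
(Totals: 699 → 670.)

Yes — net change −29 (cost falls by 29).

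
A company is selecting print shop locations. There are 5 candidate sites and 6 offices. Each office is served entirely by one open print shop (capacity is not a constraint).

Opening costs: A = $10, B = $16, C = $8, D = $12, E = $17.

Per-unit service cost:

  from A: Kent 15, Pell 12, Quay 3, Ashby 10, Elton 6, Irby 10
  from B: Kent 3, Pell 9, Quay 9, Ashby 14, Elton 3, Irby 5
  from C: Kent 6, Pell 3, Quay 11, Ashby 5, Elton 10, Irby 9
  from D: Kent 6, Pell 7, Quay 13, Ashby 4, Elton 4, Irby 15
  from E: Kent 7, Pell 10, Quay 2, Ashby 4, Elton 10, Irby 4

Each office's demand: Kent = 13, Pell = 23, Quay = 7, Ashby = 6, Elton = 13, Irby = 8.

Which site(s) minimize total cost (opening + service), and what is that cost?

Open B, C and E; minimum total cost 258.

For any fixed open set, each office goes to its cheapest open site; total = fixed + service.
{B, C, E}: Kent→B 3·13=39, Pell→C 3·23=69, Quay→E 2·7=14, Ashby→E 4·6=24, Elton→B 3·13=39, Irby→E 4·8=32. Service 217; fixed 41; total 258.
{A, B, C, E}: service 217 + fixed 51 = 268
{B, C, D, E}: service 217 + fixed 53 = 270
{A, B, C, D, E}: Kent→B 3·13=39, Pell→C 3·23=69, Quay→E 2·7=14, Ashby→D 4·6=24, Elton→B 3·13=39, Irby→E 4·8=32. Service 217; fixed 63; total 280.
No other subset beats 258.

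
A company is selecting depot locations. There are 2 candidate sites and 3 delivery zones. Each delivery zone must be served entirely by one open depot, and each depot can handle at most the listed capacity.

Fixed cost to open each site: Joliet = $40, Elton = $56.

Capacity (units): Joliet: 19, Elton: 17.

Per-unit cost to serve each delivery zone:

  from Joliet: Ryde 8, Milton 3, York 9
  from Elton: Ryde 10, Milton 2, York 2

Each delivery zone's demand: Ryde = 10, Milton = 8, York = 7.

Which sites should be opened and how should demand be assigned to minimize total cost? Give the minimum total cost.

Minimum total cost: 206

Open {Joliet, Elton}: Ryde→Joliet 8·10=80, Milton→Elton 2·8=16, York→Elton 2·7=14.
Loads: Joliet carries 10/19, Elton carries 15/17. Service 110; fixed 96; total 206.
Next best feasible plan costs 214.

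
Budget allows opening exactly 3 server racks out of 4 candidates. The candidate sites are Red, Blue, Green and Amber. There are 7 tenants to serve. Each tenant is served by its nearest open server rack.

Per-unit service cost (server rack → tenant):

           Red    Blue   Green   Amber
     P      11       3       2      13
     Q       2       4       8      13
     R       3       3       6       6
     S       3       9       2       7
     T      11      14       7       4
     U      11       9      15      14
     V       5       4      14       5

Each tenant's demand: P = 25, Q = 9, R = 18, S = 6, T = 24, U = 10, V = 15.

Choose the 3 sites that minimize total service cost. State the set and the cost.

With exactly 3 open, each tenant uses its cheapest among the chosen.
{Blue, Green, Amber}: P→Green 2·25=50, Q→Blue 4·9=36, R→Blue 3·18=54, S→Green 2·6=12, T→Amber 4·24=96, U→Blue 9·10=90, V→Blue 4·15=60. Service cost 398.
{Red, Blue, Amber}: service cost 411
{Red, Green, Amber}: service cost 415
Among all 4 size-3 choices, {Blue, Green, Amber} is lowest.

Choose Blue, Green and Amber; total service cost 398.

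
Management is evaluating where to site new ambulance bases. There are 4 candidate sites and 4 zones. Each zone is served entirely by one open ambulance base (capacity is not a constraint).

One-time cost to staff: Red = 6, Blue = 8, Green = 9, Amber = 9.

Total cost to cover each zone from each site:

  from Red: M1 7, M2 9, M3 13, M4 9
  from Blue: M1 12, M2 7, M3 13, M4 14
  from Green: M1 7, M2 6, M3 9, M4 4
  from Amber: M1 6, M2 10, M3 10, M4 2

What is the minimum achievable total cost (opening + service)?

Minimum total cost: 35

For any fixed open set, each zone goes to its cheapest open site; total = fixed + service.
{Green}: M1→Green 7, M2→Green 6, M3→Green 9, M4→Green 4. Service 26; fixed 9; total 35.
{Amber}: service 28 + fixed 9 = 37
{Red, Green}: service 26 + fixed 15 = 41
{Red, Blue, Green, Amber}: M1→Amber 6, M2→Green 6, M3→Green 9, M4→Amber 2. Service 23; fixed 32; total 55.
No other subset beats 35.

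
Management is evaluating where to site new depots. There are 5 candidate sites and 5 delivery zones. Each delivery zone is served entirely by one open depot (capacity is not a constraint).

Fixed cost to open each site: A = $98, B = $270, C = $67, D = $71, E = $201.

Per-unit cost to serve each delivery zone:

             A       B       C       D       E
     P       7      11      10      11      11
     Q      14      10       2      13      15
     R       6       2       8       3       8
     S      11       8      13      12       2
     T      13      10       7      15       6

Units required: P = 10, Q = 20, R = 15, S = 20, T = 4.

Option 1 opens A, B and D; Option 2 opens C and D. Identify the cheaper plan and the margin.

Option 1: {A, B, D}: P→A 7·10=70, Q→B 10·20=200, R→B 2·15=30, S→B 8·20=160, T→B 10·4=40. Service 500; fixed 439; total 939.
Option 2: {C, D}: P→C 10·10=100, Q→C 2·20=40, R→D 3·15=45, S→D 12·20=240, T→C 7·4=28. Service 453; fixed 138; total 591.
Difference: |939 − 591| = 348.

Option 2 is cheaper by 348.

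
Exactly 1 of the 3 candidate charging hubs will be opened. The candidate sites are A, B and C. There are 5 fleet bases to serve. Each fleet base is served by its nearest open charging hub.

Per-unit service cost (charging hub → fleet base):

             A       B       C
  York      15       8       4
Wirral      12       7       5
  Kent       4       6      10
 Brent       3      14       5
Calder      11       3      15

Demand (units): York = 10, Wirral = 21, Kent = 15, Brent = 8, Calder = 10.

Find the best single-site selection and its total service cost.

Choose B only; total service cost 459.

With exactly 1 open, each fleet base uses its cheapest among the chosen.
{B}: York→B 8·10=80, Wirral→B 7·21=147, Kent→B 6·15=90, Brent→B 14·8=112, Calder→B 3·10=30. Service cost 459.
{C}: service cost 485
{A}: service cost 596
Among all 3 size-1 choices, {B} is lowest.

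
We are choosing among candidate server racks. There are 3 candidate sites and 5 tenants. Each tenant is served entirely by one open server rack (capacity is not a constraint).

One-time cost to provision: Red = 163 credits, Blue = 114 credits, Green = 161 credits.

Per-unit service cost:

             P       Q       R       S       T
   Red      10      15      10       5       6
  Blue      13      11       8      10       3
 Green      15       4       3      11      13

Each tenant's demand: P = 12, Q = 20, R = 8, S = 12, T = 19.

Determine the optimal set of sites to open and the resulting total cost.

Open Blue and Green; minimum total cost 712.

For any fixed open set, each tenant goes to its cheapest open site; total = fixed + service.
{Blue, Green}: P→Blue 13·12=156, Q→Green 4·20=80, R→Green 3·8=24, S→Blue 10·12=120, T→Blue 3·19=57. Service 437; fixed 275; total 712.
{Red, Green}: service 398 + fixed 324 = 722
{Blue}: service 617 + fixed 114 = 731
{Red, Blue, Green}: service 341 + fixed 438 = 779
No other subset beats 712.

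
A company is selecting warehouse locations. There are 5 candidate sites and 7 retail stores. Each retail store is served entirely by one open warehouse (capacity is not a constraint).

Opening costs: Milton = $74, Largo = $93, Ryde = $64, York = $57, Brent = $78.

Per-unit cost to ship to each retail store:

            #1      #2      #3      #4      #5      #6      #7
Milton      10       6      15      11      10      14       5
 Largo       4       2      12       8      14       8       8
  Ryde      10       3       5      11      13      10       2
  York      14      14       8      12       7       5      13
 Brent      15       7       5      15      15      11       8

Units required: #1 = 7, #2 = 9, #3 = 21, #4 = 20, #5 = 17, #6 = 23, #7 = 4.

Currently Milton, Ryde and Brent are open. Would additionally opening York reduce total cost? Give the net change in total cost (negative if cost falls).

Yes — net change −109 (cost falls by 109).

Current service cost with {Milton, Ryde, Brent}: 830.
Adding York: each retail store re-picks its cheapest; new service cost 664, saving 166.
Extra fixed cost: 57. Net change = 57 − 166 = -109.
(Totals: 1046 → 937.)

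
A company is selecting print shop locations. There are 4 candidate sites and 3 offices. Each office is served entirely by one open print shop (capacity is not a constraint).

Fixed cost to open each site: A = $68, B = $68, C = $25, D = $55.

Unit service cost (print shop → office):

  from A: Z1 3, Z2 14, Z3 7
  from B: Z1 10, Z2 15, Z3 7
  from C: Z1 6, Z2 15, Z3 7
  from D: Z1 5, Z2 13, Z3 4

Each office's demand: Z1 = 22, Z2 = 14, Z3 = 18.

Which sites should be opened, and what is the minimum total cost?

For any fixed open set, each office goes to its cheapest open site; total = fixed + service.
{D}: Z1→D 5·22=110, Z2→D 13·14=182, Z3→D 4·18=72. Service 364; fixed 55; total 419.
{A, D}: service 320 + fixed 123 = 443
{C, D}: service 364 + fixed 80 = 444
{A, B, C, D}: service 320 + fixed 216 = 536
(All 15 nonempty subsets were checked; D only is lowest.)

Open D only; minimum total cost 419.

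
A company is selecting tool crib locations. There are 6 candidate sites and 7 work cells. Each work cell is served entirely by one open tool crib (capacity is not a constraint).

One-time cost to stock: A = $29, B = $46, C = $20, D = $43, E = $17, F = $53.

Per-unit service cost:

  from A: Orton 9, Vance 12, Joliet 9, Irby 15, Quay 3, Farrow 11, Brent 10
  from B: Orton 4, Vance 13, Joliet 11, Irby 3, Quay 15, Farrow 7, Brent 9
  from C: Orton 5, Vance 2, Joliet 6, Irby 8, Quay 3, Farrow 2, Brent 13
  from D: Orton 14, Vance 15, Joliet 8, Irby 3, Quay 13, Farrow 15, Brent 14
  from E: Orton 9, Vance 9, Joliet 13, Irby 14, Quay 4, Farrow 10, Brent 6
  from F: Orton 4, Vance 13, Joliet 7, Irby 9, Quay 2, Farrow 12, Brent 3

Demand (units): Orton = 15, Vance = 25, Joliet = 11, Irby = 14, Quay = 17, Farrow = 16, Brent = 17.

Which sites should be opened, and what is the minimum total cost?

Open C, D and F; minimum total cost 451.

For any fixed open set, each work cell goes to its cheapest open site; total = fixed + service.
{C, D, F}: Orton→F 4·15=60, Vance→C 2·25=50, Joliet→C 6·11=66, Irby→D 3·14=42, Quay→F 2·17=34, Farrow→C 2·16=32, Brent→F 3·17=51. Service 335; fixed 116; total 451.
{B, C, F}: Orton→B 4·15=60, Vance→C 2·25=50, Joliet→C 6·11=66, Irby→B 3·14=42, Quay→F 2·17=34, Farrow→C 2·16=32, Brent→F 3·17=51. Service 335; fixed 119; total 454.
{C, D, E, F}: Orton→F 4·15=60, Vance→C 2·25=50, Joliet→C 6·11=66, Irby→D 3·14=42, Quay→F 2·17=34, Farrow→C 2·16=32, Brent→F 3·17=51. Service 335; fixed 133; total 468.
{A, B, C, D, E, F}: Orton→B 4·15=60, Vance→C 2·25=50, Joliet→C 6·11=66, Irby→B 3·14=42, Quay→F 2·17=34, Farrow→C 2·16=32, Brent→F 3·17=51. Service 335; fixed 208; total 543.
No other subset beats 451.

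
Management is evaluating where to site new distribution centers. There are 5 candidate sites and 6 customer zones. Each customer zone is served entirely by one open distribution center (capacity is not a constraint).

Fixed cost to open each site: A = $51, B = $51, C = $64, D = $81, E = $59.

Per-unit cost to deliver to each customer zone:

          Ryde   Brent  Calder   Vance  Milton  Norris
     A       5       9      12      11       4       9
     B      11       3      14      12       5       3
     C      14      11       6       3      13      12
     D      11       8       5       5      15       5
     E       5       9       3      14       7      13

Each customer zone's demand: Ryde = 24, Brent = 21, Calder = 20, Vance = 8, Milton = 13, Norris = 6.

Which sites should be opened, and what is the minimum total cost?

For any fixed open set, each customer zone goes to its cheapest open site; total = fixed + service.
{B, C, E}: Ryde→E 5·24=120, Brent→B 3·21=63, Calder→E 3·20=60, Vance→C 3·8=24, Milton→B 5·13=65, Norris→B 3·6=18. Service 350; fixed 174; total 524.
{B, E}: Ryde→E 5·24=120, Brent→B 3·21=63, Calder→E 3·20=60, Vance→B 12·8=96, Milton→B 5·13=65, Norris→B 3·6=18. Service 422; fixed 110; total 532.
{B, D, E}: service 366 + fixed 191 = 557
{A, B, C, D, E}: Ryde→A 5·24=120, Brent→B 3·21=63, Calder→E 3·20=60, Vance→C 3·8=24, Milton→A 4·13=52, Norris→B 3·6=18. Service 337; fixed 306; total 643.
No other subset beats 524.

Open B, C and E; minimum total cost 524.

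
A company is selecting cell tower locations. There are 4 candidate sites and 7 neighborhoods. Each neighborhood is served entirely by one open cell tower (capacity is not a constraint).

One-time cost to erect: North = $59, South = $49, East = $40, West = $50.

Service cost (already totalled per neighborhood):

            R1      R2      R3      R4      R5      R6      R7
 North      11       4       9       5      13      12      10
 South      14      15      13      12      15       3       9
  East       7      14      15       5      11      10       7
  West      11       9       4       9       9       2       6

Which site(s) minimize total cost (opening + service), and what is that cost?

Open West only; minimum total cost 100.

For any fixed open set, each neighborhood goes to its cheapest open site; total = fixed + service.
{West}: R1→West 11, R2→West 9, R3→West 4, R4→West 9, R5→West 9, R6→West 2, R7→West 6. Service 50; fixed 50; total 100.
{East}: service 69 + fixed 40 = 109
{North}: service 64 + fixed 59 = 123
{North, South, East, West}: service 37 + fixed 198 = 235
(All 15 nonempty subsets were checked; West only is lowest.)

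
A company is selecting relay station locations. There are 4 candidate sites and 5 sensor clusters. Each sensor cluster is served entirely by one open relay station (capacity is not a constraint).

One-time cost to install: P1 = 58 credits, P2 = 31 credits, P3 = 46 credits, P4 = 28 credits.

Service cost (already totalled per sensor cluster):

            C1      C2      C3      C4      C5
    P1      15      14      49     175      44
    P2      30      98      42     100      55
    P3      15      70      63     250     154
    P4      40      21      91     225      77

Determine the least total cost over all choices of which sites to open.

Minimum total cost: 304

For any fixed open set, each sensor cluster goes to its cheapest open site; total = fixed + service.
{P1, P2}: C1→P1 15, C2→P1 14, C3→P2 42, C4→P2 100, C5→P1 44. Service 215; fixed 89; total 304.
{P2, P4}: C1→P2 30, C2→P4 21, C3→P2 42, C4→P2 100, C5→P2 55. Service 248; fixed 59; total 307.
{P1, P2, P4}: C1→P1 15, C2→P1 14, C3→P2 42, C4→P2 100, C5→P1 44. Service 215; fixed 117; total 332.
{P1, P2, P3, P4}: service 215 + fixed 163 = 378
(All 15 nonempty subsets were checked; P1 and P2 is lowest.)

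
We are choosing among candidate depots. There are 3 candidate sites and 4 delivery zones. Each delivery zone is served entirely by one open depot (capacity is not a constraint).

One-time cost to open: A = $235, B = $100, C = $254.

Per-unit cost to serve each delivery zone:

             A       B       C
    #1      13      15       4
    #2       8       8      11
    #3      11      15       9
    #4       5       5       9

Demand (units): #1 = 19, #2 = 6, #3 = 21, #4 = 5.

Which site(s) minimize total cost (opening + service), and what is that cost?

For any fixed open set, each delivery zone goes to its cheapest open site; total = fixed + service.
{C}: #1→C 4·19=76, #2→C 11·6=66, #3→C 9·21=189, #4→C 9·5=45. Service 376; fixed 254; total 630.
{B, C}: service 338 + fixed 354 = 692
{B}: #1→B 15·19=285, #2→B 8·6=48, #3→B 15·21=315, #4→B 5·5=25. Service 673; fixed 100; total 773.
{A, B, C}: service 338 + fixed 589 = 927
(All 7 nonempty subsets were checked; C only is lowest.)

Open C only; minimum total cost 630.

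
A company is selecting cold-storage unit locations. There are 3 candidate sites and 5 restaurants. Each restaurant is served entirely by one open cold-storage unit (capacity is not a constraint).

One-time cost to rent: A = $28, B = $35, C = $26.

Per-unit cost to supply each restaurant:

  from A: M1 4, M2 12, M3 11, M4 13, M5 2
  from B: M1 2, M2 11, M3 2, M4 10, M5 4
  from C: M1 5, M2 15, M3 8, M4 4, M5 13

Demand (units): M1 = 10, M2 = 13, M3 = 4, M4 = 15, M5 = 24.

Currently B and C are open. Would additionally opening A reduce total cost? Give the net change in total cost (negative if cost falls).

Yes — net change −20 (cost falls by 20).

Current service cost with {B, C}: 327.
Adding A: each restaurant re-picks its cheapest; new service cost 279, saving 48.
Extra fixed cost: 28. Net change = 28 − 48 = -20.
(Totals: 388 → 368.)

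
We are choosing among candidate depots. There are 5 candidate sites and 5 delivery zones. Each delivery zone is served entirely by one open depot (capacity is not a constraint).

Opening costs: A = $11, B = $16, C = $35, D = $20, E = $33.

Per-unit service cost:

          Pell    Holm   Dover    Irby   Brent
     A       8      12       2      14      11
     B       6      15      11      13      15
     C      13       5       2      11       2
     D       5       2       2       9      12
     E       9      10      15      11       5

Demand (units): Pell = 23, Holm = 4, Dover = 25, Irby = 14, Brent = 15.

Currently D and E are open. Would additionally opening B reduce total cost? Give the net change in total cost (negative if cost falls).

Current service cost with {D, E}: 374.
Adding B: each delivery zone re-picks its cheapest; new service cost 374, saving 0.
Extra fixed cost: 16. Net change = 16 − 0 = 16.
(Totals: 427 → 443.)

No — net change +16 (cost rises by 16).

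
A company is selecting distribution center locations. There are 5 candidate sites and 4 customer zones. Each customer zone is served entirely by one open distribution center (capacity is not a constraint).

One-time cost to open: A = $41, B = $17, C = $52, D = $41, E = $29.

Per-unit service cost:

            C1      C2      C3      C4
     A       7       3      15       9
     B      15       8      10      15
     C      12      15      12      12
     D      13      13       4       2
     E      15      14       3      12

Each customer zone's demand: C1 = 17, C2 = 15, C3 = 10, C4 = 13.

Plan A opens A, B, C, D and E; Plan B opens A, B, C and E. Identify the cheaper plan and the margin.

Plan A: {A, B, C, D, E}: C1→A 7·17=119, C2→A 3·15=45, C3→E 3·10=30, C4→D 2·13=26. Service 220; fixed 180; total 400.
Plan B: {A, B, C, E}: C1→A 7·17=119, C2→A 3·15=45, C3→E 3·10=30, C4→A 9·13=117. Service 311; fixed 139; total 450.
Difference: |400 − 450| = 50.

Plan A is cheaper by 50.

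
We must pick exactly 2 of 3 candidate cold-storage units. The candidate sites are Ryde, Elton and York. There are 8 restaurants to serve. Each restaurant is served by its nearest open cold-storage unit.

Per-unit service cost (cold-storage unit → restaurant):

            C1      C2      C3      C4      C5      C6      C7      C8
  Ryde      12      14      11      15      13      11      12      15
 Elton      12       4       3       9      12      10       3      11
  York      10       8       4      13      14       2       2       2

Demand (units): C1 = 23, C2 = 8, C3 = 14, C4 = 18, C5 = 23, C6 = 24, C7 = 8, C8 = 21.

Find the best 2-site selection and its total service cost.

With exactly 2 open, each restaurant uses its cheapest among the chosen.
{Elton, York}: C1→York 10·23=230, C2→Elton 4·8=32, C3→Elton 3·14=42, C4→Elton 9·18=162, C5→Elton 12·23=276, C6→York 2·24=48, C7→York 2·8=16, C8→York 2·21=42. Service cost 848.
{Ryde, York}: service cost 989
{Ryde, Elton}: service cost 1283
Among all 3 size-2 choices, {Elton, York} is lowest.

Choose Elton and York; total service cost 848.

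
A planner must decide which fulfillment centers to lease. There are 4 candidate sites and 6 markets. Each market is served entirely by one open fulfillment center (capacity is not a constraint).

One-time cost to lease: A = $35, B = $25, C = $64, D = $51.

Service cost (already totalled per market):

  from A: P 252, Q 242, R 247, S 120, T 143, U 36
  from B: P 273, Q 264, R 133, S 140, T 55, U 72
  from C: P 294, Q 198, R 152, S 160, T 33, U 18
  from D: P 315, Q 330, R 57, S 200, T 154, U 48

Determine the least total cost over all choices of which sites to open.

For any fixed open set, each market goes to its cheapest open site; total = fixed + service.
{A, C, D}: P→A 252, Q→C 198, R→D 57, S→A 120, T→C 33, U→C 18. Service 678; fixed 150; total 828.
{A, B, C, D}: P→A 252, Q→C 198, R→D 57, S→A 120, T→C 33, U→C 18. Service 678; fixed 175; total 853.
{B, C, D}: service 719 + fixed 140 = 859
{B}: P→B 273, Q→B 264, R→B 133, S→B 140, T→B 55, U→B 72. Service 937; fixed 25; total 962.
(All 15 nonempty subsets were checked; A, C and D is lowest.)

Minimum total cost: 828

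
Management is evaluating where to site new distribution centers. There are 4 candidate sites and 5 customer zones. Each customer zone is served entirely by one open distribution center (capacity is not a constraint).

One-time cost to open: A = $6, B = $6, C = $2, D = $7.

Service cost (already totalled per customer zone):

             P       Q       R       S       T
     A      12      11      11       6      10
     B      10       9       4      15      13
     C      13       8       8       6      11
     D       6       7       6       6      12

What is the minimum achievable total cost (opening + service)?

Minimum total cost: 44

For any fixed open set, each customer zone goes to its cheapest open site; total = fixed + service.
{D}: P→D 6, Q→D 7, R→D 6, S→D 6, T→D 12. Service 37; fixed 7; total 44.
{C, D}: service 36 + fixed 9 = 45
{B, C}: P→B 10, Q→C 8, R→B 4, S→C 6, T→C 11. Service 39; fixed 8; total 47.
{A, B, C, D}: P→D 6, Q→D 7, R→B 4, S→A 6, T→A 10. Service 33; fixed 21; total 54.
No other subset beats 44.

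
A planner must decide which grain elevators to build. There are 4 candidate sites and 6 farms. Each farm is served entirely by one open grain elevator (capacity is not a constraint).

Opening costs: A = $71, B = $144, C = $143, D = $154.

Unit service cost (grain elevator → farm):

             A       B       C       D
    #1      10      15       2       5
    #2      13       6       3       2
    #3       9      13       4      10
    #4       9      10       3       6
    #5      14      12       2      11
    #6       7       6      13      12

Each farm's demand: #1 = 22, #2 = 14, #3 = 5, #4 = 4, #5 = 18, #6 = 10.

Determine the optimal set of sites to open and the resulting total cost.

Open C only; minimum total cost 427.

For any fixed open set, each farm goes to its cheapest open site; total = fixed + service.
{C}: #1→C 2·22=44, #2→C 3·14=42, #3→C 4·5=20, #4→C 3·4=12, #5→C 2·18=36, #6→C 13·10=130. Service 284; fixed 143; total 427.
{A, C}: service 224 + fixed 214 = 438
{B, C}: #1→C 2·22=44, #2→C 3·14=42, #3→C 4·5=20, #4→C 3·4=12, #5→C 2·18=36, #6→B 6·10=60. Service 214; fixed 287; total 501.
{A, B, C, D}: service 200 + fixed 512 = 712
(All 15 nonempty subsets were checked; C only is lowest.)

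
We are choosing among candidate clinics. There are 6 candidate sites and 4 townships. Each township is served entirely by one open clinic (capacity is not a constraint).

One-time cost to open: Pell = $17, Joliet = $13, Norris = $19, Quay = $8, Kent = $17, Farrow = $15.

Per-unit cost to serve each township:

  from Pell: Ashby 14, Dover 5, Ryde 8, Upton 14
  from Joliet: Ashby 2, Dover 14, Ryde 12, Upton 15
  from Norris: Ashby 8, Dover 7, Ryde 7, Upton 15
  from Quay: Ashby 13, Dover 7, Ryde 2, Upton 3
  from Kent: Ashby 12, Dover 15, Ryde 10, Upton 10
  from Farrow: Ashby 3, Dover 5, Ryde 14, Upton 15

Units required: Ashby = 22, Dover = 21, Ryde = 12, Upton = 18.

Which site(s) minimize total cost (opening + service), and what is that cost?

For any fixed open set, each township goes to its cheapest open site; total = fixed + service.
{Joliet, Quay, Farrow}: Ashby→Joliet 2·22=44, Dover→Farrow 5·21=105, Ryde→Quay 2·12=24, Upton→Quay 3·18=54. Service 227; fixed 36; total 263.
{Pell, Joliet, Quay}: service 227 + fixed 38 = 265
{Quay, Farrow}: service 249 + fixed 23 = 272
{Pell, Joliet, Norris, Quay, Kent, Farrow}: Ashby→Joliet 2·22=44, Dover→Pell 5·21=105, Ryde→Quay 2·12=24, Upton→Quay 3·18=54. Service 227; fixed 89; total 316.
No other subset beats 263.

Open Joliet, Quay and Farrow; minimum total cost 263.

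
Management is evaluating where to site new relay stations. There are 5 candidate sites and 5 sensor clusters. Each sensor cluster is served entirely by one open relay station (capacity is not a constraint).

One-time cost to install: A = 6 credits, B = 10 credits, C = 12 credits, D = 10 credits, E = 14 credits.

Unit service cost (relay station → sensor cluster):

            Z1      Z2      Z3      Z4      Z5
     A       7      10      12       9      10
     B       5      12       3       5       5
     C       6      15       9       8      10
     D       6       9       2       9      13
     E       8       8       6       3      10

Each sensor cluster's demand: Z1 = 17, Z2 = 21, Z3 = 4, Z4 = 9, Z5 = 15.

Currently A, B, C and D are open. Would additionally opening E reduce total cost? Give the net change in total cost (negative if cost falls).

Current service cost with {A, B, C, D}: 402.
Adding E: each sensor cluster re-picks its cheapest; new service cost 363, saving 39.
Extra fixed cost: 14. Net change = 14 − 39 = -25.
(Totals: 440 → 415.)

Yes — net change −25 (cost falls by 25).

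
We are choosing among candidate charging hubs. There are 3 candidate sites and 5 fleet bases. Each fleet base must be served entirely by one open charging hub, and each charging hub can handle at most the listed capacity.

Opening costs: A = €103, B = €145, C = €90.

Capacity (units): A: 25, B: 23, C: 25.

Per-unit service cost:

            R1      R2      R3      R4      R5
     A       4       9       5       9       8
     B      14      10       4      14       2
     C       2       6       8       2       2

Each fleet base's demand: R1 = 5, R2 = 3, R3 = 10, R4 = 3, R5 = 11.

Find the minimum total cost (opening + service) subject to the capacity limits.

Open {A, C}: R1→C 2·5=10, R2→C 6·3=18, R3→A 5·10=50, R4→C 2·3=6, R5→C 2·11=22.
Loads: A carries 10/25, C carries 22/25. Service 106; fixed 193; total 299.
Next best feasible plan costs 308.

Minimum total cost: 299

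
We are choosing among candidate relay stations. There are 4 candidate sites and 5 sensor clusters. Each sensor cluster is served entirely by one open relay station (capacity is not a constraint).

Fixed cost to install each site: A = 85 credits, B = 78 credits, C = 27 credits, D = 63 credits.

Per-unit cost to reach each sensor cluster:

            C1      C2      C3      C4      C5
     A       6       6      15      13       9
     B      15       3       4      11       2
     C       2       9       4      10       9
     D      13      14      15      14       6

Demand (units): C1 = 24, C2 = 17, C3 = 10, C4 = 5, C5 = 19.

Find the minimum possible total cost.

For any fixed open set, each sensor cluster goes to its cheapest open site; total = fixed + service.
{B, C}: C1→C 2·24=48, C2→B 3·17=51, C3→B 4·10=40, C4→C 10·5=50, C5→B 2·19=38. Service 227; fixed 105; total 332.
{B, C, D}: C1→C 2·24=48, C2→B 3·17=51, C3→B 4·10=40, C4→C 10·5=50, C5→B 2·19=38. Service 227; fixed 168; total 395.
{A, B, C}: C1→C 2·24=48, C2→B 3·17=51, C3→B 4·10=40, C4→C 10·5=50, C5→B 2·19=38. Service 227; fixed 190; total 417.
{A, B, C, D}: service 227 + fixed 253 = 480
(All 15 nonempty subsets were checked; B and C is lowest.)

Minimum total cost: 332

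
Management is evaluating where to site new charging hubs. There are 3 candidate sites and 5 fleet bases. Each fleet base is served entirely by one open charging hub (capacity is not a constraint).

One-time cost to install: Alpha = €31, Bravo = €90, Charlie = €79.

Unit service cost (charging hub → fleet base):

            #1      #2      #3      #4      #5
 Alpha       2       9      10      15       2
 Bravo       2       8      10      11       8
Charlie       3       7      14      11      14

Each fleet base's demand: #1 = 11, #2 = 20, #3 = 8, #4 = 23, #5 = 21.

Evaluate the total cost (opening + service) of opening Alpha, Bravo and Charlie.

Total cost: 737

Each fleet base is assigned to its cheapest site among the open ones.
{Alpha, Bravo, Charlie}: #1→Alpha 2·11=22, #2→Charlie 7·20=140, #3→Alpha 10·8=80, #4→Bravo 11·23=253, #5→Alpha 2·21=42. Service 537; fixed 200; total 737.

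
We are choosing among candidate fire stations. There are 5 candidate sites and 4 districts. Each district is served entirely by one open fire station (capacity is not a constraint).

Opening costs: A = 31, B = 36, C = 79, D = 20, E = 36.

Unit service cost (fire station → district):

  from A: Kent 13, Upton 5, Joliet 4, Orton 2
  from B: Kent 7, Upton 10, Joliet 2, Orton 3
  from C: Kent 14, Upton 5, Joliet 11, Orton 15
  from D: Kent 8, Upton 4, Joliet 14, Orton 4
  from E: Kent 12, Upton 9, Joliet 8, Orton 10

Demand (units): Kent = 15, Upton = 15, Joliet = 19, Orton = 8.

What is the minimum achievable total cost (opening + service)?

Minimum total cost: 283

For any fixed open set, each district goes to its cheapest open site; total = fixed + service.
{B, D}: Kent→B 7·15=105, Upton→D 4·15=60, Joliet→B 2·19=38, Orton→B 3·8=24. Service 227; fixed 56; total 283.
{A, B}: service 234 + fixed 67 = 301
{A, B, D}: service 219 + fixed 87 = 306
{A, B, C, D, E}: Kent→B 7·15=105, Upton→D 4·15=60, Joliet→B 2·19=38, Orton→A 2·8=16. Service 219; fixed 202; total 421.
No other subset beats 283.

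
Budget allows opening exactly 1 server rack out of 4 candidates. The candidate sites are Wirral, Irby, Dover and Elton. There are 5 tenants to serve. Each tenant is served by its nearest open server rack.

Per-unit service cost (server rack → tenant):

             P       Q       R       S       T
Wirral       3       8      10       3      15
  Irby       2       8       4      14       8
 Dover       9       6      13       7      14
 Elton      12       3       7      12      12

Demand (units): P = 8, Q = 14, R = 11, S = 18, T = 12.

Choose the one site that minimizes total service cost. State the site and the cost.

Choose Wirral only; total service cost 480.

With exactly 1 open, each tenant uses its cheapest among the chosen.
{Wirral}: P→Wirral 3·8=24, Q→Wirral 8·14=112, R→Wirral 10·11=110, S→Wirral 3·18=54, T→Wirral 15·12=180. Service cost 480.
{Irby}: service cost 520
{Elton}: service cost 575
Among all 4 size-1 choices, {Wirral} is lowest.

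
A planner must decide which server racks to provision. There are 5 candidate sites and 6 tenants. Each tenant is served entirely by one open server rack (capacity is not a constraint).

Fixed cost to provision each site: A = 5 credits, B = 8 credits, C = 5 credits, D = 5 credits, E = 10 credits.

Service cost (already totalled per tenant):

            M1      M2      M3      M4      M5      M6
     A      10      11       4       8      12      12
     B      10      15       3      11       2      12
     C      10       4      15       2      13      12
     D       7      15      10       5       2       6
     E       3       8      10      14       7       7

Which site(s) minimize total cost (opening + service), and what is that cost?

For any fixed open set, each tenant goes to its cheapest open site; total = fixed + service.
{A, C, D}: M1→D 7, M2→C 4, M3→A 4, M4→C 2, M5→D 2, M6→D 6. Service 25; fixed 15; total 40.
{C, D}: M1→D 7, M2→C 4, M3→D 10, M4→C 2, M5→D 2, M6→D 6. Service 31; fixed 10; total 41.
{B, C, D}: M1→D 7, M2→C 4, M3→B 3, M4→C 2, M5→B 2, M6→D 6. Service 24; fixed 18; total 42.
{A, B, C, D, E}: M1→E 3, M2→C 4, M3→B 3, M4→C 2, M5→B 2, M6→D 6. Service 20; fixed 33; total 53.
No other subset beats 40.

Open A, C and D; minimum total cost 40.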